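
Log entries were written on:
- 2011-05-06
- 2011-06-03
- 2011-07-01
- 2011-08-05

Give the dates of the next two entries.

2011-09-02, 2011-10-07

Gaps: 28, 28, 35 days — a mix of 28 and 35. Every date is a Friday.
Each is the 1st Friday of its month.
September 2011 — 1st Friday is 2011-09-02.
October 2011 — 1st Friday is 2011-10-07.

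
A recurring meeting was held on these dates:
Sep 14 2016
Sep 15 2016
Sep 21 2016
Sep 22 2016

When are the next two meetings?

Gaps: 1, 6, 1 days — not constant, but cyclic with period 2.
The events fall on every Wednesday and Thursday.
Next Wednesday: Sep 28 2016.
Next Thursday: Sep 29 2016.

Sep 28 2016, Sep 29 2016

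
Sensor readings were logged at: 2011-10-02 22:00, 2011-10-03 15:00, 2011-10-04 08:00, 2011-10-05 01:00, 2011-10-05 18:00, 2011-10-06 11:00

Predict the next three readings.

2011-10-07 04:00, 2011-10-07 21:00, 2011-10-08 14:00

Spacing: 17, 17, 17, 17, 17 h — constant 17 h.
2011-10-06 11:00 + 17 h = 2011-10-07 04:00.
2011-10-07 04:00 + 17 h = 2011-10-07 21:00.
2011-10-07 21:00 + 17 h = 2011-10-08 14:00.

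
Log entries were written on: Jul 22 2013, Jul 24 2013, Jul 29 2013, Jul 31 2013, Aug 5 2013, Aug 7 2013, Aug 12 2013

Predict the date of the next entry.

The gap pattern 2, 5, 2, 5, 2, 5 repeats every 2 events.
These are the Mondays and Wednesdays of each week.
The following Wednesday is Aug 14 2013.

Aug 14 2013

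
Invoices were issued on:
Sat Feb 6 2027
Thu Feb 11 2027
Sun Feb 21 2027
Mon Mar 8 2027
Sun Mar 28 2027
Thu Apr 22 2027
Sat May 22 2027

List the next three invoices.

Sat Jun 26 2027, Thu Aug 5 2027, Sun Sep 19 2027

Gaps: 5, 10, 15, 20, 25, 30 days — each gap is 5 larger than the previous one.
Next gap: 35 days. Sat May 22 2027 + 35 days = Sat Jun 26 2027.
Next gap: 40 days. Sat Jun 26 2027 + 40 days = Thu Aug 5 2027.
Next gap: 45 days. Thu Aug 5 2027 + 45 days = Sun Sep 19 2027.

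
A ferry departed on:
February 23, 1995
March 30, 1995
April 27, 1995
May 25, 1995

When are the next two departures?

These are Thursdays with 35, 28, 28-day gaps.
Each is the final Thursday of its month — March 30, 1995 is past the 28th, so '4th Thursday' doesn't fit.
June 1995 ends with Thursday June 29, 1995.
Last Thursday of July 1995: July 27, 1995.

June 29, 1995; July 27, 1995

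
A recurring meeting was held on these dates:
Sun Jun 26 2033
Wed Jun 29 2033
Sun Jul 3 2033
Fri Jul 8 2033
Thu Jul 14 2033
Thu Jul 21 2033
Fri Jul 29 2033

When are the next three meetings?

Sun Aug 7 2033, Wed Aug 17 2033, Sun Aug 28 2033

The spacing grows by 1 each time: 3, 4, 5, 6, 7, 8 days.
Next gap: 9 days. Fri Jul 29 2033 + 9 days = Sun Aug 7 2033.
Next gap: 10 days. Sun Aug 7 2033 + 10 days = Wed Aug 17 2033.
Next gap: 11 days. Wed Aug 17 2033 + 11 days = Sun Aug 28 2033.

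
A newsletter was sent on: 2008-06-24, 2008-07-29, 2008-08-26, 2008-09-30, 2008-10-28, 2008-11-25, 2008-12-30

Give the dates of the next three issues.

All Tuesdays; the gaps (35, 28, 35, 28, 28, 35) vary with month length.
This is the last Tuesday of each month.
Last Tuesday of January 2009: 2009-01-27.
February 2009 ends with Tuesday 2009-02-24.
March 2009 ends with Tuesday 2009-03-31.

2009-01-27, 2009-02-24, 2009-03-31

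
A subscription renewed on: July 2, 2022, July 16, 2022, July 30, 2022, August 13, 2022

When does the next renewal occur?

August 27, 2022

The spacing is 14, 14, 14 days — always 14 days.
August 13, 2022 + 14 days = August 27, 2022.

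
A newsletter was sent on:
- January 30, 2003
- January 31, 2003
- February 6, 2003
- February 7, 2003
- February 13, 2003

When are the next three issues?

February 14, 2003; February 20, 2003; February 21, 2003

Every event lands on a Thursday or Friday (gaps cycle 1, 6, 1, 6).
So the schedule is: every Thursday and Friday.
The following Friday is February 14, 2003.
Next Thursday: February 20, 2003.
The following Friday is February 21, 2003.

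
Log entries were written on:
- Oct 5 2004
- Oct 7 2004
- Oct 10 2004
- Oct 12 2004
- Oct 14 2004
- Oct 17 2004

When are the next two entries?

Oct 19 2004, Oct 21 2004

Gaps: 2, 3, 2, 2, 3 days — not constant, but cyclic with period 3.
The events fall on every Tuesday, Thursday and Sunday.
Next Tuesday: Oct 19 2004.
Next Thursday: Oct 21 2004.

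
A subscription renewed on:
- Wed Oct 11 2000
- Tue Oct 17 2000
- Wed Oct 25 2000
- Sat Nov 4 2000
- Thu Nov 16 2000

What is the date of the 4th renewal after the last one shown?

Tue Jan 23 2001

Intervals are 6, 8, 10, 12 days — an arithmetic progression with common difference 2.
Next gap: 14 days. Thu Nov 16 2000 + 14 days = Thu Nov 30 2000.
Next gap: 16 days. Thu Nov 30 2000 + 16 days = Sat Dec 16 2000.
Next gap: 18 days. Sat Dec 16 2000 + 18 days = Wed Jan 3 2001.
Next gap: 20 days. Wed Jan 3 2001 + 20 days = Tue Jan 23 2001.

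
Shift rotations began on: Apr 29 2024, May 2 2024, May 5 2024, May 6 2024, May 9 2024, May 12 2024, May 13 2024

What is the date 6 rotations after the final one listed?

May 27 2024

Gaps: 3, 3, 1, 3, 3, 1 days — not constant, but cyclic with period 3.
The events fall on every Monday, Thursday and Sunday.
Next Thursday: May 16 2024.
The following Sunday is May 19 2024.
Next Monday: May 20 2024.
Next Thursday: May 23 2024.
The following Sunday is May 26 2024.
The following Monday is May 27 2024.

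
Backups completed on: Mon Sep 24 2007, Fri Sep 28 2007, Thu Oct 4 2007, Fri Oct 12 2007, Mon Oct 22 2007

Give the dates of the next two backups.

The spacing grows by 2 each time: 4, 6, 8, 10 days.
Next gap: 12 days. Mon Oct 22 2007 + 12 days = Sat Nov 3 2007.
Next gap: 14 days. Sat Nov 3 2007 + 14 days = Sat Nov 17 2007.

Sat Nov 3 2007, Sat Nov 17 2007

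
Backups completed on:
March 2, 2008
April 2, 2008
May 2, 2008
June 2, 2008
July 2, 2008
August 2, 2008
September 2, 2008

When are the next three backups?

The day-of-month is always 2 (31, 30, 31, 30, 31, 31 days between events).
So this recurs on the 2nd of each month.
October 2008: October 2, 2008.
Next: November 2008 → November 2, 2008.
December 2008: December 2, 2008.

October 2, 2008; November 2, 2008; December 2, 2008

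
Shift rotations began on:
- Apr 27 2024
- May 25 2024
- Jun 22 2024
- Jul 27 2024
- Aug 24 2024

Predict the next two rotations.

Gaps: 28, 28, 35, 28 days — a mix of 28 and 35. Every date is a Saturday.
Each is the 4th Saturday of its month.
September 2024 — 4th Saturday is Sep 28 2024.
October 2024 — 4th Saturday is Oct 26 2024.

Sep 28 2024, Oct 26 2024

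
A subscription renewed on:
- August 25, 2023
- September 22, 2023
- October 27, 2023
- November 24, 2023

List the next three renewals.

December 22, 2023; January 26, 2024; February 23, 2024

These are Fridays at 28- or 35-day spacing (28, 35, 28).
The pattern: 4th Friday of the month.
December 2023 — 4th Friday is December 22, 2023.
4th Friday of January 2024: January 26, 2024.
February 2024 — 4th Friday is February 23, 2024.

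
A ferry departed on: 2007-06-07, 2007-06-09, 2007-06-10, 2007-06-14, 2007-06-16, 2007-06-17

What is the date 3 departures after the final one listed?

The gap pattern 2, 1, 4, 2, 1 repeats every 3 events.
These are the Thursdays, Saturdays and Sundays of each week.
The following Thursday is 2007-06-21.
The following Saturday is 2007-06-23.
The following Sunday is 2007-06-24.

2007-06-24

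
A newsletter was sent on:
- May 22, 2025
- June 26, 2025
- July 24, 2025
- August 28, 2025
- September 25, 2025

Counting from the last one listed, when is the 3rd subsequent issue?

December 25, 2025

These are Thursdays at 28- or 35-day spacing (35, 28, 35, 28).
The pattern: 4th Thursday of the month.
4th Thursday of October 2025: October 23, 2025.
November 2025 — 4th Thursday is November 27, 2025.
4th Thursday of December 2025: December 25, 2025.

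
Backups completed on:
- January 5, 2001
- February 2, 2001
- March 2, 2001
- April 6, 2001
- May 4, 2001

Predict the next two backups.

All dates are Fridays, 28, 28, 35, 28 days apart.
Specifically, the 1st Friday of each month.
June 2001 — 1st Friday is June 1, 2001.
July 2001 — 1st Friday is July 6, 2001.

June 1, 2001; July 6, 2001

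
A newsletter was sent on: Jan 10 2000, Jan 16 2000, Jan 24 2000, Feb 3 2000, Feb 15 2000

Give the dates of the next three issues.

Feb 29 2000, Mar 16 2000, Apr 3 2000

Gaps: 6, 8, 10, 12 days — each gap is 2 larger than the previous one.
Next gap: 14 days. Feb 15 2000 + 14 days = Feb 29 2000.
Next gap: 16 days. Feb 29 2000 + 16 days = Mar 16 2000.
Next gap: 18 days. Mar 16 2000 + 18 days = Apr 3 2000.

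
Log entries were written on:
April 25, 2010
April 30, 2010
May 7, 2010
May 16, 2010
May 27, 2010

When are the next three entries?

June 9, 2010; June 24, 2010; July 11, 2010

The spacing grows by 2 each time: 5, 7, 9, 11 days.
Next gap: 13 days. May 27, 2010 + 13 days = June 9, 2010.
Next gap: 15 days. June 9, 2010 + 15 days = June 24, 2010.
Next gap: 17 days. June 24, 2010 + 17 days = July 11, 2010.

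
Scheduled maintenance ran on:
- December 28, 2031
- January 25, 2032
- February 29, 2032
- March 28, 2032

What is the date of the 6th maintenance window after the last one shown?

September 26, 2032

These are Sundays with 28, 35, 28-day gaps.
Each is the final Sunday of its month — February 29, 2032 is past the 28th, so '4th Sunday' doesn't fit.
April 2032 ends with Sunday April 25, 2032.
Last Sunday of May 2032: May 30, 2032.
June 2032 ends with Sunday June 27, 2032.
Last Sunday of July 2032: July 25, 2032.
August 2032 ends with Sunday August 29, 2032.
September 2032 ends with Sunday September 26, 2032.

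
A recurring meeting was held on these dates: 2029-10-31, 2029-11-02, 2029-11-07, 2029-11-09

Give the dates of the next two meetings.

Gaps: 2, 5, 2 days — not constant, but cyclic with period 2.
The events fall on every Wednesday and Friday.
Next Wednesday: 2029-11-14.
The following Friday is 2029-11-16.

2029-11-14, 2029-11-16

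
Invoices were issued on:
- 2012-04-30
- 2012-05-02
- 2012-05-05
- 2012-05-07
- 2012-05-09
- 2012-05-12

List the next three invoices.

2012-05-14, 2012-05-16, 2012-05-19

Gaps: 2, 3, 2, 2, 3 days — not constant, but cyclic with period 3.
The events fall on every Monday, Wednesday and Saturday.
Next Monday: 2012-05-14.
The following Wednesday is 2012-05-16.
The following Saturday is 2012-05-19.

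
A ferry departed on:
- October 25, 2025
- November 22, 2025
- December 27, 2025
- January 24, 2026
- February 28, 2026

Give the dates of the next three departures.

All dates are Saturdays, 28, 35, 28, 35 days apart.
Specifically, the 4th Saturday of each month.
March 2026 — 4th Saturday is March 28, 2026.
4th Saturday of April 2026: April 25, 2026.
May 2026 — 4th Saturday is May 23, 2026.

March 28, 2026; April 25, 2026; May 23, 2026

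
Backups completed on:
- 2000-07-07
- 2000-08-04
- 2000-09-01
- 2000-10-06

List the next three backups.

All dates are Fridays, 28, 28, 35 days apart.
Specifically, the 1st Friday of each month.
November 2000 — 1st Friday is 2000-11-03.
December 2000 — 1st Friday is 2000-12-01.
1st Friday of January 2001: 2001-01-05.

2000-11-03, 2000-12-01, 2001-01-05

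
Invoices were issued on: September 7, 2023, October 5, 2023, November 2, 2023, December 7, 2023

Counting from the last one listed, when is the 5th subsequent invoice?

May 2, 2024

Gaps: 28, 28, 35 days — a mix of 28 and 35. Every date is a Thursday.
Each is the 1st Thursday of its month.
1st Thursday of January 2024: January 4, 2024.
1st Thursday of February 2024: February 1, 2024.
1st Thursday of March 2024: March 7, 2024.
1st Thursday of April 2024: April 4, 2024.
May 2024 — 1st Thursday is May 2, 2024.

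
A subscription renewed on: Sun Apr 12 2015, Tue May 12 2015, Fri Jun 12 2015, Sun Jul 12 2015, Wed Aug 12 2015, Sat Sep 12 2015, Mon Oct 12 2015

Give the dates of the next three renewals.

Thu Nov 12 2015, Sat Dec 12 2015, Tue Jan 12 2016

Gaps: 30, 31, 30, 31, 31, 30 days — not constant. Every event is on the 12th of the month.
Pattern: the 12th of each month.
Next: November 2015 → Thu Nov 12 2015.
Next: December 2015 → Sat Dec 12 2015.
January 2016: Tue Jan 12 2016.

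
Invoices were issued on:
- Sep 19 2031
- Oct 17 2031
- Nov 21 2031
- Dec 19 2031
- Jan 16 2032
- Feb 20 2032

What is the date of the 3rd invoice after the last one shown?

All dates are Fridays, 28, 35, 28, 28, 35 days apart.
Specifically, the 3rd Friday of each month.
March 2032 — 3rd Friday is Mar 19 2032.
3rd Friday of April 2032: Apr 16 2032.
May 2032 — 3rd Friday is May 21 2032.

May 21 2032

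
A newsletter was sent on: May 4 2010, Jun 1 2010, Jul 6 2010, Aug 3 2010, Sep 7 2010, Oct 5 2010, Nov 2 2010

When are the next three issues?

These are Tuesdays at 28- or 35-day spacing (28, 35, 28, 35, 28, 28).
The pattern: 1st Tuesday of the month.
1st Tuesday of December 2010: Dec 7 2010.
January 2011 — 1st Tuesday is Jan 4 2011.
February 2011 — 1st Tuesday is Feb 1 2011.

Dec 7 2010, Jan 4 2011, Feb 1 2011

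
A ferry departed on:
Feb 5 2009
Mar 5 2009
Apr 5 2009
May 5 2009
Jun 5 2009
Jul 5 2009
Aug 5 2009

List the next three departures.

Gaps: 28, 31, 30, 31, 30, 31 days — not constant. Every event is on the 5th of the month.
Pattern: the 5th of each month.
September 2009: Sep 5 2009.
October 2009: Oct 5 2009.
Next: November 2009 → Nov 5 2009.

Sep 5 2009, Oct 5 2009, Nov 5 2009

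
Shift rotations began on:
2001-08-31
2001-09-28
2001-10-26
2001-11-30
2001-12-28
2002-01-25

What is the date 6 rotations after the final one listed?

2002-07-26

These are Fridays with 28, 28, 35, 28, 28-day gaps.
Each is the final Friday of its month — 2001-08-31 is past the 28th, so '4th Friday' doesn't fit.
Last Friday of February 2002: 2002-02-22.
Last Friday of March 2002: 2002-03-29.
April 2002 ends with Friday 2002-04-26.
Last Friday of May 2002: 2002-05-31.
Last Friday of June 2002: 2002-06-28.
Last Friday of July 2002: 2002-07-26.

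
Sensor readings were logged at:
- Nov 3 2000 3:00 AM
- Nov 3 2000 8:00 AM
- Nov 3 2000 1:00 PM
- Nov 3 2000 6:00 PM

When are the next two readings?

Nov 3 2000 11:00 PM, Nov 4 2000 4:00 AM

Spacing: 5, 5, 5 h — constant 5 h.
Nov 3 2000 6:00 PM + 5 h = Nov 3 2000 11:00 PM.
Nov 3 2000 11:00 PM + 5 h = Nov 4 2000 4:00 AM.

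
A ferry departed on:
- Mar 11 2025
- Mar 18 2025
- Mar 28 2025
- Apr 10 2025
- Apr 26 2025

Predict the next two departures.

Intervals are 7, 10, 13, 16 days — an arithmetic progression with common difference 3.
Next gap: 19 days. Apr 26 2025 + 19 days = May 15 2025.
Next gap: 22 days. May 15 2025 + 22 days = Jun 6 2025.

May 15 2025, Jun 6 2025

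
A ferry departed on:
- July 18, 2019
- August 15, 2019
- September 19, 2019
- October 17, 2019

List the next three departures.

Gaps: 28, 35, 28 days — a mix of 28 and 35. Every date is a Thursday.
Each is the 3rd Thursday of its month.
November 2019 — 3rd Thursday is November 21, 2019.
3rd Thursday of December 2019: December 19, 2019.
January 2020 — 3rd Thursday is January 16, 2020.

November 21, 2019; December 19, 2019; January 16, 2020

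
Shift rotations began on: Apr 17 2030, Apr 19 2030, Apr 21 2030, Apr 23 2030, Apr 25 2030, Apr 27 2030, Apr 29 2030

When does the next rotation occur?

Gaps between consecutive events: 2, 2, 2, 2, 2, 2 days — a constant 2-day interval.
Apr 29 2030 + 2 days = May 1 2030.

May 1 2030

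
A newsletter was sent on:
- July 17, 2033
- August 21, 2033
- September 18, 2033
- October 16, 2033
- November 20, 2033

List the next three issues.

These are Sundays at 28- or 35-day spacing (35, 28, 28, 35).
The pattern: 3rd Sunday of the month.
3rd Sunday of December 2033: December 18, 2033.
3rd Sunday of January 2034: January 15, 2034.
February 2034 — 3rd Sunday is February 19, 2034.

December 18, 2033; January 15, 2034; February 19, 2034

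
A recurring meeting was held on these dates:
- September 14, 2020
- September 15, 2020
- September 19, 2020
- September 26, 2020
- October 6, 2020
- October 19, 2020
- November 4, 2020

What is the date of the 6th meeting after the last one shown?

The spacing grows by 3 each time: 1, 4, 7, 10, 13, 16 days.
Next gap: 19 days. November 4, 2020 + 19 days = November 23, 2020.
Next gap: 22 days. November 23, 2020 + 22 days = December 15, 2020.
Next gap: 25 days. December 15, 2020 + 25 days = January 9, 2021.
Next gap: 28 days. January 9, 2021 + 28 days = February 6, 2021.
Next gap: 31 days. February 6, 2021 + 31 days = March 9, 2021.
Next gap: 34 days. March 9, 2021 + 34 days = April 12, 2021.

April 12, 2021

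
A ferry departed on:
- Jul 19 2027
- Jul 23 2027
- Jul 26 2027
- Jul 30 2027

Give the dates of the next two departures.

Every event lands on a Monday or Friday (gaps cycle 4, 3, 4).
So the schedule is: every Monday and Friday.
Next Monday: Aug 2 2027.
The following Friday is Aug 6 2027.

Aug 2 2027, Aug 6 2027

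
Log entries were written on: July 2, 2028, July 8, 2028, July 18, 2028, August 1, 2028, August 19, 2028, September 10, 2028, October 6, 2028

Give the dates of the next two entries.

Gaps: 6, 10, 14, 18, 22, 26 days — each gap is 4 larger than the previous one.
Next gap: 30 days. October 6, 2028 + 30 days = November 5, 2028.
Next gap: 34 days. November 5, 2028 + 34 days = December 9, 2028.

November 5, 2028; December 9, 2028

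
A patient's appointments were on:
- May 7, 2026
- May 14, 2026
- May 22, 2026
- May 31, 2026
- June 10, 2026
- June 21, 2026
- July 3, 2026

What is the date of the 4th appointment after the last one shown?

Gaps: 7, 8, 9, 10, 11, 12 days — each gap is 1 larger than the previous one.
Next gap: 13 days. July 3, 2026 + 13 days = July 16, 2026.
Next gap: 14 days. July 16, 2026 + 14 days = July 30, 2026.
Next gap: 15 days. July 30, 2026 + 15 days = August 14, 2026.
Next gap: 16 days. August 14, 2026 + 16 days = August 30, 2026.

August 30, 2026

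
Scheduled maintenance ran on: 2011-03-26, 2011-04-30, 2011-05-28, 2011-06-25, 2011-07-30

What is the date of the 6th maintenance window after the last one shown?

2012-01-28

All Saturdays; the gaps (35, 28, 28, 35) vary with month length.
This is the last Saturday of each month.
August 2011 ends with Saturday 2011-08-27.
Last Saturday of September 2011: 2011-09-24.
October 2011 ends with Saturday 2011-10-29.
Last Saturday of November 2011: 2011-11-26.
Last Saturday of December 2011: 2011-12-31.
January 2012 ends with Saturday 2012-01-28.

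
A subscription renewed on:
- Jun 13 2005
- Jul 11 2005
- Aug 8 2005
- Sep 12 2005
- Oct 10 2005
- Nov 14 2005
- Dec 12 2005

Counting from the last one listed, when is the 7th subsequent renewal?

Jul 10 2006

These are Mondays at 28- or 35-day spacing (28, 28, 35, 28, 35, 28).
The pattern: 2nd Monday of the month.
January 2006 — 2nd Monday is Jan 9 2006.
February 2006 — 2nd Monday is Feb 13 2006.
March 2006 — 2nd Monday is Mar 13 2006.
2nd Monday of April 2006: Apr 10 2006.
2nd Monday of May 2006: May 8 2006.
June 2006 — 2nd Monday is Jun 12 2006.
2nd Monday of July 2006: Jul 10 2006.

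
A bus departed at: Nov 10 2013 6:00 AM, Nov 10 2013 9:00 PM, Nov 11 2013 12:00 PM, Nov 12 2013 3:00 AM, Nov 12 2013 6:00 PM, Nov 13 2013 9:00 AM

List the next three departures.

Nov 14 2013 12:00 AM, Nov 14 2013 3:00 PM, Nov 15 2013 6:00 AM

The interval is a steady 15 hours (15, 15, 15, 15, 15).
Nov 13 2013 9:00 AM + 15 h = Nov 14 2013 12:00 AM.
Nov 14 2013 12:00 AM + 15 h = Nov 14 2013 3:00 PM.
Nov 14 2013 3:00 PM + 15 h = Nov 15 2013 6:00 AM.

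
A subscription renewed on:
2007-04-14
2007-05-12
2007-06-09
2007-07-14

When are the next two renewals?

All dates are Saturdays, 28, 28, 35 days apart.
Specifically, the 2nd Saturday of each month.
August 2007 — 2nd Saturday is 2007-08-11.
September 2007 — 2nd Saturday is 2007-09-08.

2007-08-11, 2007-09-08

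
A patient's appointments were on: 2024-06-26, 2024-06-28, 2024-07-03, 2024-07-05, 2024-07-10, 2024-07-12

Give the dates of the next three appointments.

Every event lands on a Wednesday or Friday (gaps cycle 2, 5, 2, 5, 2).
So the schedule is: every Wednesday and Friday.
Next Wednesday: 2024-07-17.
The following Friday is 2024-07-19.
The following Wednesday is 2024-07-24.

2024-07-17, 2024-07-19, 2024-07-24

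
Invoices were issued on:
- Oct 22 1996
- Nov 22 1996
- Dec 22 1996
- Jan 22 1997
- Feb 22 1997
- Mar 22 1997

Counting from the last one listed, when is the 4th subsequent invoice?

Jul 22 1997

Gaps: 31, 30, 31, 31, 28 days — not constant. Every event is on the 22nd of the month.
Pattern: the 22nd of each month.
Next: April 1997 → Apr 22 1997.
May 1997: May 22 1997.
June 1997: Jun 22 1997.
July 1997: Jul 22 1997.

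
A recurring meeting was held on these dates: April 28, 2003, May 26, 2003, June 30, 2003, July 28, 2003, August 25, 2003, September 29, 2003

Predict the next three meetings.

Every date is a Monday; gaps 28, 35, 28, 28, 35 days.
Each is the last Monday of its month (at least one falls on the 29th or later, ruling out '4th Monday').
Last Monday of October 2003: October 27, 2003.
Last Monday of November 2003: November 24, 2003.
Last Monday of December 2003: December 29, 2003.

October 27, 2003; November 24, 2003; December 29, 2003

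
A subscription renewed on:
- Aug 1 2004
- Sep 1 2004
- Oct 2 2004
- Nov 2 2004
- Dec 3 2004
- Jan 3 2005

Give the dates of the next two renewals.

Gaps between consecutive events: 31, 31, 31, 31, 31 days — a constant 31-day interval.
Jan 3 2005 + 31 days = Feb 3 2005.
Feb 3 2005 + 31 days = Mar 6 2005.

Feb 3 2005, Mar 6 2005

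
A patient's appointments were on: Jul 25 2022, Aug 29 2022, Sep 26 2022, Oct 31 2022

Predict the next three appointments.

Nov 28 2022, Dec 26 2022, Jan 30 2023

All Mondays; the gaps (35, 28, 35) vary with month length.
This is the last Monday of each month.
Last Monday of November 2022: Nov 28 2022.
Last Monday of December 2022: Dec 26 2022.
Last Monday of January 2023: Jan 30 2023.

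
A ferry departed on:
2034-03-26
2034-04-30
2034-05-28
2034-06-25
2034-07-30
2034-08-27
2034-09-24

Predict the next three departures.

2034-10-29, 2034-11-26, 2034-12-31

These are Sundays with 35, 28, 28, 35, 28, 28-day gaps.
Each is the final Sunday of its month — 2034-04-30 is past the 28th, so '4th Sunday' doesn't fit.
Last Sunday of October 2034: 2034-10-29.
Last Sunday of November 2034: 2034-11-26.
Last Sunday of December 2034: 2034-12-31.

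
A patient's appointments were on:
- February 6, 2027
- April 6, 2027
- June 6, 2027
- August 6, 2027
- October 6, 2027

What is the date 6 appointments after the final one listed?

Each date is the 6th; the gaps (59, 61, 61, 61) track the month lengths.
The rule is the 6th of every 2 months.
Next: December 2027 → December 6, 2027.
February 2028: February 6, 2028.
Next: April 2028 → April 6, 2028.
Next: June 2028 → June 6, 2028.
Next: August 2028 → August 6, 2028.
October 2028: October 6, 2028.

October 6, 2028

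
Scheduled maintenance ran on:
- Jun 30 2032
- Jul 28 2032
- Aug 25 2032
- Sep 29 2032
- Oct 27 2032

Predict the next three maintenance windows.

All Wednesdays; the gaps (28, 28, 35, 28) vary with month length.
This is the last Wednesday of each month.
Last Wednesday of November 2032: Nov 24 2032.
December 2032 ends with Wednesday Dec 29 2032.
Last Wednesday of January 2033: Jan 26 2033.

Nov 24 2032, Dec 29 2032, Jan 26 2033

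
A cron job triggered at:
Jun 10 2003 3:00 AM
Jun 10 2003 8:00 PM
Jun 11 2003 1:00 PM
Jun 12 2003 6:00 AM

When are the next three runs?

Jun 12 2003 11:00 PM, Jun 13 2003 4:00 PM, Jun 14 2003 9:00 AM

Spacing: 17, 17, 17 h — constant 17 h.
Jun 12 2003 6:00 AM + 17 h = Jun 12 2003 11:00 PM.
Jun 12 2003 11:00 PM + 17 h = Jun 13 2003 4:00 PM.
Jun 13 2003 4:00 PM + 17 h = Jun 14 2003 9:00 AM.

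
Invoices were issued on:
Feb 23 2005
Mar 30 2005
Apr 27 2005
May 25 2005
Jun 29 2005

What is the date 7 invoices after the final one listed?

Jan 25 2006

Every date is a Wednesday; gaps 35, 28, 28, 35 days.
Each is the last Wednesday of its month (at least one falls on the 29th or later, ruling out '4th Wednesday').
Last Wednesday of July 2005: Jul 27 2005.
August 2005 ends with Wednesday Aug 31 2005.
September 2005 ends with Wednesday Sep 28 2005.
October 2005 ends with Wednesday Oct 26 2005.
Last Wednesday of November 2005: Nov 30 2005.
December 2005 ends with Wednesday Dec 28 2005.
January 2006 ends with Wednesday Jan 25 2006.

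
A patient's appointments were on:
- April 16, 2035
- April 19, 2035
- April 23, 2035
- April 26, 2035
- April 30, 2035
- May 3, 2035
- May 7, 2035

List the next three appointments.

The gap pattern 3, 4, 3, 4, 3, 4 repeats every 2 events.
These are the Mondays and Thursdays of each week.
Next Thursday: May 10, 2035.
Next Monday: May 14, 2035.
The following Thursday is May 17, 2035.

May 10, 2035; May 14, 2035; May 17, 2035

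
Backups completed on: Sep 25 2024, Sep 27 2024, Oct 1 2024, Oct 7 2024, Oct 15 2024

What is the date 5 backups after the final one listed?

Dec 24 2024

Intervals are 2, 4, 6, 8 days — an arithmetic progression with common difference 2.
Next gap: 10 days. Oct 15 2024 + 10 days = Oct 25 2024.
Next gap: 12 days. Oct 25 2024 + 12 days = Nov 6 2024.
Next gap: 14 days. Nov 6 2024 + 14 days = Nov 20 2024.
Next gap: 16 days. Nov 20 2024 + 16 days = Dec 6 2024.
Next gap: 18 days. Dec 6 2024 + 18 days = Dec 24 2024.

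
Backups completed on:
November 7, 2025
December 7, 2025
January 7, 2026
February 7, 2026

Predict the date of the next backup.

The day-of-month is always 7 (30, 31, 31 days between events).
So this recurs on the 7th of each month.
Next: March 2026 → March 7, 2026.

March 7, 2026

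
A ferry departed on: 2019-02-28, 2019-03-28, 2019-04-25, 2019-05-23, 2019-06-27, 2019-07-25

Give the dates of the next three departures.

Gaps: 28, 28, 28, 35, 28 days — a mix of 28 and 35. Every date is a Thursday.
Each is the 4th Thursday of its month.
August 2019 — 4th Thursday is 2019-08-22.
September 2019 — 4th Thursday is 2019-09-26.
4th Thursday of October 2019: 2019-10-24.

2019-08-22, 2019-09-26, 2019-10-24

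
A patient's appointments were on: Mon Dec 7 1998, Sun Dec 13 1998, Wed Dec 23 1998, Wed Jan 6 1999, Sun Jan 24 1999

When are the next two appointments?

Intervals are 6, 10, 14, 18 days — an arithmetic progression with common difference 4.
Next gap: 22 days. Sun Jan 24 1999 + 22 days = Mon Feb 15 1999.
Next gap: 26 days. Mon Feb 15 1999 + 26 days = Sat Mar 13 1999.

Mon Feb 15 1999, Sat Mar 13 1999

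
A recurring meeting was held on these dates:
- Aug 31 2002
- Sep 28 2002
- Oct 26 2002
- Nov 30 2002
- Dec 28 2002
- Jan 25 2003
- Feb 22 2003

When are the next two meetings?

These are Saturdays with 28, 28, 35, 28, 28, 28-day gaps.
Each is the final Saturday of its month — Aug 31 2002 is past the 28th, so '4th Saturday' doesn't fit.
March 2003 ends with Saturday Mar 29 2003.
Last Saturday of April 2003: Apr 26 2003.

Mar 29 2003, Apr 26 2003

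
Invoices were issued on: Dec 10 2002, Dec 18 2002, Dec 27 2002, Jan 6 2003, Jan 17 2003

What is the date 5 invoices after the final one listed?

Mar 28 2003

Gaps: 8, 9, 10, 11 days — each gap is 1 larger than the previous one.
Next gap: 12 days. Jan 17 2003 + 12 days = Jan 29 2003.
Next gap: 13 days. Jan 29 2003 + 13 days = Feb 11 2003.
Next gap: 14 days. Feb 11 2003 + 14 days = Feb 25 2003.
Next gap: 15 days. Feb 25 2003 + 15 days = Mar 12 2003.
Next gap: 16 days. Mar 12 2003 + 16 days = Mar 28 2003.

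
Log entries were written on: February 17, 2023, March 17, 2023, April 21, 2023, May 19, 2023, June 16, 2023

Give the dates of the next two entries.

These are Fridays at 28- or 35-day spacing (28, 35, 28, 28).
The pattern: 3rd Friday of the month.
July 2023 — 3rd Friday is July 21, 2023.
August 2023 — 3rd Friday is August 18, 2023.

July 21, 2023; August 18, 2023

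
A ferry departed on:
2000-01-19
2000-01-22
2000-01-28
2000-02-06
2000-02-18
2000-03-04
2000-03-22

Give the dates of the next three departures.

2000-04-12, 2000-05-06, 2000-06-02

Intervals are 3, 6, 9, 12, 15, 18 days — an arithmetic progression with common difference 3.
Next gap: 21 days. 2000-03-22 + 21 days = 2000-04-12.
Next gap: 24 days. 2000-04-12 + 24 days = 2000-05-06.
Next gap: 27 days. 2000-05-06 + 27 days = 2000-06-02.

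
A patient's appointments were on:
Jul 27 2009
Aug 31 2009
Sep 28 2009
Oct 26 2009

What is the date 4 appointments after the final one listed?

Every date is a Monday; gaps 35, 28, 28 days.
Each is the last Monday of its month (at least one falls on the 29th or later, ruling out '4th Monday').
Last Monday of November 2009: Nov 30 2009.
December 2009 ends with Monday Dec 28 2009.
Last Monday of January 2010: Jan 25 2010.
February 2010 ends with Monday Feb 22 2010.

Feb 22 2010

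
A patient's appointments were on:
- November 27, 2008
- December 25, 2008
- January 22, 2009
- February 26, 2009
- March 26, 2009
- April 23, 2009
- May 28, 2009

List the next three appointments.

These are Thursdays at 28- or 35-day spacing (28, 28, 35, 28, 28, 35).
The pattern: 4th Thursday of the month.
4th Thursday of June 2009: June 25, 2009.
July 2009 — 4th Thursday is July 23, 2009.
4th Thursday of August 2009: August 27, 2009.

June 25, 2009; July 23, 2009; August 27, 2009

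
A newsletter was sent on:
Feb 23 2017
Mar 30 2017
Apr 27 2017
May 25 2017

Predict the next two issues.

Jun 29 2017, Jul 27 2017

These are Thursdays with 35, 28, 28-day gaps.
Each is the final Thursday of its month — Mar 30 2017 is past the 28th, so '4th Thursday' doesn't fit.
Last Thursday of June 2017: Jun 29 2017.
Last Thursday of July 2017: Jul 27 2017.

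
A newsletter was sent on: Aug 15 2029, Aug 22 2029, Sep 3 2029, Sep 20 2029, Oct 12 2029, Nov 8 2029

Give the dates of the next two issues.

Gaps: 7, 12, 17, 22, 27 days — each gap is 5 larger than the previous one.
Next gap: 32 days. Nov 8 2029 + 32 days = Dec 10 2029.
Next gap: 37 days. Dec 10 2029 + 37 days = Jan 16 2030.

Dec 10 2029, Jan 16 2030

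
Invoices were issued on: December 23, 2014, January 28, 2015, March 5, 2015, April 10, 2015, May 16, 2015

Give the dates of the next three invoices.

June 21, 2015; July 27, 2015; September 1, 2015

Every event comes 36 days after the last (36, 36, 36, 36).
May 16, 2015 + 36 days = June 21, 2015.
June 21, 2015 + 36 days = July 27, 2015.
July 27, 2015 + 36 days = September 1, 2015.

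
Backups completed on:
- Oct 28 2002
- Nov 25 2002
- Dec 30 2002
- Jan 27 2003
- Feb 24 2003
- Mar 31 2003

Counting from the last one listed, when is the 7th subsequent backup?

Oct 27 2003

Every date is a Monday; gaps 28, 35, 28, 28, 35 days.
Each is the last Monday of its month (at least one falls on the 29th or later, ruling out '4th Monday').
April 2003 ends with Monday Apr 28 2003.
May 2003 ends with Monday May 26 2003.
Last Monday of June 2003: Jun 30 2003.
July 2003 ends with Monday Jul 28 2003.
Last Monday of August 2003: Aug 25 2003.
Last Monday of September 2003: Sep 29 2003.
Last Monday of October 2003: Oct 27 2003.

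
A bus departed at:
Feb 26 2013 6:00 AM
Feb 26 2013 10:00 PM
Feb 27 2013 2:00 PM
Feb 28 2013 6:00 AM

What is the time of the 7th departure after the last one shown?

Mar 4 2013 10:00 PM

Spacing: 16, 16, 16 h — constant 16 h.
Feb 28 2013 6:00 AM + 16 h = Feb 28 2013 10:00 PM.
Feb 28 2013 10:00 PM + 16 h = Mar 1 2013 2:00 PM.
Mar 1 2013 2:00 PM + 16 h = Mar 2 2013 6:00 AM.
Mar 2 2013 6:00 AM + 16 h = Mar 2 2013 10:00 PM.
Mar 2 2013 10:00 PM + 16 h = Mar 3 2013 2:00 PM.
Mar 3 2013 2:00 PM + 16 h = Mar 4 2013 6:00 AM.
Mar 4 2013 6:00 AM + 16 h = Mar 4 2013 10:00 PM.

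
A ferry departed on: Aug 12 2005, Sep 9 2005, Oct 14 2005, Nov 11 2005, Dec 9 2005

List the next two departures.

Gaps: 28, 35, 28, 28 days — a mix of 28 and 35. Every date is a Friday.
Each is the 2nd Friday of its month.
January 2006 — 2nd Friday is Jan 13 2006.
February 2006 — 2nd Friday is Feb 10 2006.

Jan 13 2006, Feb 10 2006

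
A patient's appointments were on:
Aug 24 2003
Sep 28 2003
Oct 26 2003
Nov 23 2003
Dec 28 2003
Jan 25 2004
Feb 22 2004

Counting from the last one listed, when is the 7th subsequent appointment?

Gaps: 35, 28, 28, 35, 28, 28 days — a mix of 28 and 35. Every date is a Sunday.
Each is the 4th Sunday of its month.
4th Sunday of March 2004: Mar 28 2004.
April 2004 — 4th Sunday is Apr 25 2004.
May 2004 — 4th Sunday is May 23 2004.
4th Sunday of June 2004: Jun 27 2004.
4th Sunday of July 2004: Jul 25 2004.
4th Sunday of August 2004: Aug 22 2004.
September 2004 — 4th Sunday is Sep 26 2004.

Sep 26 2004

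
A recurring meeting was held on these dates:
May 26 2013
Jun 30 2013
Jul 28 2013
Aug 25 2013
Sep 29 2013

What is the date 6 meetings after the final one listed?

Every date is a Sunday; gaps 35, 28, 28, 35 days.
Each is the last Sunday of its month (at least one falls on the 29th or later, ruling out '4th Sunday').
Last Sunday of October 2013: Oct 27 2013.
Last Sunday of November 2013: Nov 24 2013.
December 2013 ends with Sunday Dec 29 2013.
Last Sunday of January 2014: Jan 26 2014.
February 2014 ends with Sunday Feb 23 2014.
March 2014 ends with Sunday Mar 30 2014.

Mar 30 2014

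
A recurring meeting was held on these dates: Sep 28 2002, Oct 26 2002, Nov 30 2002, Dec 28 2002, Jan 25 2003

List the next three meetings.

Feb 22 2003, Mar 29 2003, Apr 26 2003

Every date is a Saturday; gaps 28, 35, 28, 28 days.
Each is the last Saturday of its month (at least one falls on the 29th or later, ruling out '4th Saturday').
Last Saturday of February 2003: Feb 22 2003.
Last Saturday of March 2003: Mar 29 2003.
April 2003 ends with Saturday Apr 26 2003.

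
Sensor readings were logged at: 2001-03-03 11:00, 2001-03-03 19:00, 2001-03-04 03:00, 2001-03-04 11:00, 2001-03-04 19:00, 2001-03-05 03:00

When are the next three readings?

The interval is a steady 8 hours (8, 8, 8, 8, 8).
2001-03-05 03:00 + 8 h = 2001-03-05 11:00.
2001-03-05 11:00 + 8 h = 2001-03-05 19:00.
2001-03-05 19:00 + 8 h = 2001-03-06 03:00.

2001-03-05 11:00, 2001-03-05 19:00, 2001-03-06 03:00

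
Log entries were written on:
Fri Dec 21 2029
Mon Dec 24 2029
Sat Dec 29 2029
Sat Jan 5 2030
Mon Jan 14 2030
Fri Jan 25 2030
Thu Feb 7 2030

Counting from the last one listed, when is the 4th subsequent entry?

Intervals are 3, 5, 7, 9, 11, 13 days — an arithmetic progression with common difference 2.
Next gap: 15 days. Thu Feb 7 2030 + 15 days = Fri Feb 22 2030.
Next gap: 17 days. Fri Feb 22 2030 + 17 days = Mon Mar 11 2030.
Next gap: 19 days. Mon Mar 11 2030 + 19 days = Sat Mar 30 2030.
Next gap: 21 days. Sat Mar 30 2030 + 21 days = Sat Apr 20 2030.

Sat Apr 20 2030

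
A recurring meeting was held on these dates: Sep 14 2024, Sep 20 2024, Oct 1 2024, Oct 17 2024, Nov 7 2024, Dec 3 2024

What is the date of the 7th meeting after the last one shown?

Oct 21 2025

Intervals are 6, 11, 16, 21, 26 days — an arithmetic progression with common difference 5.
Next gap: 31 days. Dec 3 2024 + 31 days = Jan 3 2025.
Next gap: 36 days. Jan 3 2025 + 36 days = Feb 8 2025.
Next gap: 41 days. Feb 8 2025 + 41 days = Mar 21 2025.
Next gap: 46 days. Mar 21 2025 + 46 days = May 6 2025.
Next gap: 51 days. May 6 2025 + 51 days = Jun 26 2025.
Next gap: 56 days. Jun 26 2025 + 56 days = Aug 21 2025.
Next gap: 61 days. Aug 21 2025 + 61 days = Oct 21 2025.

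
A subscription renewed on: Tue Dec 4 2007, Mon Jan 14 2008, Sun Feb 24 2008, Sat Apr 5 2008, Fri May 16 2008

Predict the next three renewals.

Thu Jun 26 2008, Wed Aug 6 2008, Tue Sep 16 2008

The spacing is 41, 41, 41, 41 days — always 41 days.
Fri May 16 2008 + 41 days = Thu Jun 26 2008.
Thu Jun 26 2008 + 41 days = Wed Aug 6 2008.
Wed Aug 6 2008 + 41 days = Tue Sep 16 2008.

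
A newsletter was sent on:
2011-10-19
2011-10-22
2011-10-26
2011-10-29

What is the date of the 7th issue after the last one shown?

2011-11-23

Every event lands on a Wednesday or Saturday (gaps cycle 3, 4, 3).
So the schedule is: every Wednesday and Saturday.
Next Wednesday: 2011-11-02.
Next Saturday: 2011-11-05.
Next Wednesday: 2011-11-09.
The following Saturday is 2011-11-12.
The following Wednesday is 2011-11-16.
The following Saturday is 2011-11-19.
Next Wednesday: 2011-11-23.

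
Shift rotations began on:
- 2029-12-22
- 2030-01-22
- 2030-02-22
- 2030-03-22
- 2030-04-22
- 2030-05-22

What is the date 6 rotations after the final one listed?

Gaps: 31, 31, 28, 31, 30 days — not constant. Every event is on the 22nd of the month.
Pattern: the 22nd of each month.
Next: June 2030 → 2030-06-22.
Next: July 2030 → 2030-07-22.
Next: August 2030 → 2030-08-22.
September 2030: 2030-09-22.
Next: October 2030 → 2030-10-22.
Next: November 2030 → 2030-11-22.

2030-11-22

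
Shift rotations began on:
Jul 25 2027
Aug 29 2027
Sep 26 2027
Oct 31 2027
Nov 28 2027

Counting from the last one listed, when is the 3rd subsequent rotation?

Every date is a Sunday; gaps 35, 28, 35, 28 days.
Each is the last Sunday of its month (at least one falls on the 29th or later, ruling out '4th Sunday').
December 2027 ends with Sunday Dec 26 2027.
January 2028 ends with Sunday Jan 30 2028.
Last Sunday of February 2028: Feb 27 2028.

Feb 27 2028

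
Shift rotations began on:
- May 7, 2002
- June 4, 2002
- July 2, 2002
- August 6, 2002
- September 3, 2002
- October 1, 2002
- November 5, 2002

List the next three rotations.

Gaps: 28, 28, 35, 28, 28, 35 days — a mix of 28 and 35. Every date is a Tuesday.
Each is the 1st Tuesday of its month.
December 2002 — 1st Tuesday is December 3, 2002.
January 2003 — 1st Tuesday is January 7, 2003.
1st Tuesday of February 2003: February 4, 2003.

December 3, 2002; January 7, 2003; February 4, 2003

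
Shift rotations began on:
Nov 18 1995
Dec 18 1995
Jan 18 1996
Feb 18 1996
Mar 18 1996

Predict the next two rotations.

Apr 18 1996, May 18 1996

Each date is the 18th; the gaps (30, 31, 31, 29) track the month lengths.
The rule is the 18th of each month.
April 1996: Apr 18 1996.
Next: May 1996 → May 18 1996.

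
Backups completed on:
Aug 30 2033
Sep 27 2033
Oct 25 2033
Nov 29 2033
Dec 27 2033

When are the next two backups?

All Tuesdays; the gaps (28, 28, 35, 28) vary with month length.
This is the last Tuesday of each month.
January 2034 ends with Tuesday Jan 31 2034.
February 2034 ends with Tuesday Feb 28 2034.

Jan 31 2034, Feb 28 2034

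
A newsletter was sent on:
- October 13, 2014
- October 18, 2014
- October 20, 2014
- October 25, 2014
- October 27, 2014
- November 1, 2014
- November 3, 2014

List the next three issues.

November 8, 2014; November 10, 2014; November 15, 2014

The gap pattern 5, 2, 5, 2, 5, 2 repeats every 2 events.
These are the Mondays and Saturdays of each week.
The following Saturday is November 8, 2014.
The following Monday is November 10, 2014.
Next Saturday: November 15, 2014.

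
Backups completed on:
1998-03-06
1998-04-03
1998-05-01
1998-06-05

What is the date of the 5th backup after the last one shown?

1998-11-06

All dates are Fridays, 28, 28, 35 days apart.
Specifically, the 1st Friday of each month.
July 1998 — 1st Friday is 1998-07-03.
August 1998 — 1st Friday is 1998-08-07.
September 1998 — 1st Friday is 1998-09-04.
1st Friday of October 1998: 1998-10-02.
November 1998 — 1st Friday is 1998-11-06.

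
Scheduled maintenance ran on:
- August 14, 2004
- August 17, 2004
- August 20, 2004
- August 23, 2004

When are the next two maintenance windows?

Every event comes 3 days after the last (3, 3, 3).
August 23, 2004 + 3 days = August 26, 2004.
August 26, 2004 + 3 days = August 29, 2004.

August 26, 2004; August 29, 2004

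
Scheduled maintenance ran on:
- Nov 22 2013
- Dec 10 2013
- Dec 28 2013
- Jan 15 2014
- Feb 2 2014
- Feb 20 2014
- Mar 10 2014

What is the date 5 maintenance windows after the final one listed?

Jun 8 2014

The spacing is 18, 18, 18, 18, 18, 18 days — always 18 days.
Mar 10 2014 + 18 days = Mar 28 2014.
Mar 28 2014 + 18 days = Apr 15 2014.
Apr 15 2014 + 18 days = May 3 2014.
May 3 2014 + 18 days = May 21 2014.
May 21 2014 + 18 days = Jun 8 2014.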